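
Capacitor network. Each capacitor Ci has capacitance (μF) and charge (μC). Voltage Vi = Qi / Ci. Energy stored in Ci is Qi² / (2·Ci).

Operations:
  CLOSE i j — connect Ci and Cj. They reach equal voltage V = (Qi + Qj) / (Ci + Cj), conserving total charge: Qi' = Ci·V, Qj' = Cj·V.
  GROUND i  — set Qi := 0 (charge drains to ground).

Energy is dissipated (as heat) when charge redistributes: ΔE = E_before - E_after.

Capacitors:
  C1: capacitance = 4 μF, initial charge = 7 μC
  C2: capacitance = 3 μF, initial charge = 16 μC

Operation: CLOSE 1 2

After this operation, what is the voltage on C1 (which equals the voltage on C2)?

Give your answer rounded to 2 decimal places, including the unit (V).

Answer: 3.29 V

Derivation:
Initial: C1(4μF, Q=7μC, V=1.75V), C2(3μF, Q=16μC, V=5.33V)
Op 1: CLOSE 1-2: Q_total=23.00, C_total=7.00, V=3.29; Q1=13.14, Q2=9.86; dissipated=11.006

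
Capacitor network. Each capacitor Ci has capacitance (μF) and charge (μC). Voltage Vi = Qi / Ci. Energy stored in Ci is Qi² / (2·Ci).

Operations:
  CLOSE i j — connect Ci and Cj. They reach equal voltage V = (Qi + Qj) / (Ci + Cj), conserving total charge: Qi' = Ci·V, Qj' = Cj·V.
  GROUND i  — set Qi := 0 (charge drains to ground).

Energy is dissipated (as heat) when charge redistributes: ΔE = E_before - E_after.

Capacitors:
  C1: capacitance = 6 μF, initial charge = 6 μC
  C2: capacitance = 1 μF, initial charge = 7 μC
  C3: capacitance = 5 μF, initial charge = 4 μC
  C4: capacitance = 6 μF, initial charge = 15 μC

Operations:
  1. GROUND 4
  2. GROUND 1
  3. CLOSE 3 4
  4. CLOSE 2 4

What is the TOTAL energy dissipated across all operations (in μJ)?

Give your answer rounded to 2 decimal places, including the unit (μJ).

Answer: 41.50 μJ

Derivation:
Initial: C1(6μF, Q=6μC, V=1.00V), C2(1μF, Q=7μC, V=7.00V), C3(5μF, Q=4μC, V=0.80V), C4(6μF, Q=15μC, V=2.50V)
Op 1: GROUND 4: Q4=0; energy lost=18.750
Op 2: GROUND 1: Q1=0; energy lost=3.000
Op 3: CLOSE 3-4: Q_total=4.00, C_total=11.00, V=0.36; Q3=1.82, Q4=2.18; dissipated=0.873
Op 4: CLOSE 2-4: Q_total=9.18, C_total=7.00, V=1.31; Q2=1.31, Q4=7.87; dissipated=18.875
Total dissipated: 41.498 μJ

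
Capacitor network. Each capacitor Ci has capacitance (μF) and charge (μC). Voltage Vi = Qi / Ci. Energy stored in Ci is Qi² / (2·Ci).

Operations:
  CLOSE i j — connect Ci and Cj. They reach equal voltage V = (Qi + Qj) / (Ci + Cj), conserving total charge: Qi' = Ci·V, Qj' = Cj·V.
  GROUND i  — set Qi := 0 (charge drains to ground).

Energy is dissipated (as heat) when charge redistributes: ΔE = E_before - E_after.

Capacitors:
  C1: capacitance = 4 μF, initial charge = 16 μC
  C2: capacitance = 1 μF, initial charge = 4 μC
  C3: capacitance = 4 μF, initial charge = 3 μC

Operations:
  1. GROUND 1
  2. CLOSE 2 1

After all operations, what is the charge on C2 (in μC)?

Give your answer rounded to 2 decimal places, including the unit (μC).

Initial: C1(4μF, Q=16μC, V=4.00V), C2(1μF, Q=4μC, V=4.00V), C3(4μF, Q=3μC, V=0.75V)
Op 1: GROUND 1: Q1=0; energy lost=32.000
Op 2: CLOSE 2-1: Q_total=4.00, C_total=5.00, V=0.80; Q2=0.80, Q1=3.20; dissipated=6.400
Final charges: Q1=3.20, Q2=0.80, Q3=3.00

Answer: 0.80 μC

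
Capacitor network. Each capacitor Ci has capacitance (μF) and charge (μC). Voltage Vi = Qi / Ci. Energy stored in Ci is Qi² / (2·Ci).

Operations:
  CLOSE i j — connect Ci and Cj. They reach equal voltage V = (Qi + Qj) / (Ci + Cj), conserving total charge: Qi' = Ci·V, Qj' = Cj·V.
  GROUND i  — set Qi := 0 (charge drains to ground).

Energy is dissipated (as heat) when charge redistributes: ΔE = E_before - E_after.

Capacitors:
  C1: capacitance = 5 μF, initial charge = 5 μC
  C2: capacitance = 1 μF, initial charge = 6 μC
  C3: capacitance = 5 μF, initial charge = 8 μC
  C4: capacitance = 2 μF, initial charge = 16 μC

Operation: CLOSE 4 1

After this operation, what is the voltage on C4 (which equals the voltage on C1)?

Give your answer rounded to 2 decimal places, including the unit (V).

Initial: C1(5μF, Q=5μC, V=1.00V), C2(1μF, Q=6μC, V=6.00V), C3(5μF, Q=8μC, V=1.60V), C4(2μF, Q=16μC, V=8.00V)
Op 1: CLOSE 4-1: Q_total=21.00, C_total=7.00, V=3.00; Q4=6.00, Q1=15.00; dissipated=35.000

Answer: 3.00 V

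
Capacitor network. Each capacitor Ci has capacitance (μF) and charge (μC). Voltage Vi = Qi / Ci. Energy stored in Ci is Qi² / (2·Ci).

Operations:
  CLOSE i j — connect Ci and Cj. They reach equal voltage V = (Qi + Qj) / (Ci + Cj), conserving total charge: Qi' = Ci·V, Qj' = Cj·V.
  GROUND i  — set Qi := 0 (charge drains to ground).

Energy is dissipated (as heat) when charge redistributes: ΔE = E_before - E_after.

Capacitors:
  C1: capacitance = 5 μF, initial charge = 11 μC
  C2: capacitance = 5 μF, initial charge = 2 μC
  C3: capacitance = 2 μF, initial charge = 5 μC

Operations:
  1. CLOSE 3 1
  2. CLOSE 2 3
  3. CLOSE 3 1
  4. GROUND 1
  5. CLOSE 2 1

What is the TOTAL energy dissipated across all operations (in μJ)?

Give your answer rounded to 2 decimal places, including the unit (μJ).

Answer: 14.04 μJ

Derivation:
Initial: C1(5μF, Q=11μC, V=2.20V), C2(5μF, Q=2μC, V=0.40V), C3(2μF, Q=5μC, V=2.50V)
Op 1: CLOSE 3-1: Q_total=16.00, C_total=7.00, V=2.29; Q3=4.57, Q1=11.43; dissipated=0.064
Op 2: CLOSE 2-3: Q_total=6.57, C_total=7.00, V=0.94; Q2=4.69, Q3=1.88; dissipated=2.540
Op 3: CLOSE 3-1: Q_total=13.31, C_total=7.00, V=1.90; Q3=3.80, Q1=9.50; dissipated=1.296
Op 4: GROUND 1: Q1=0; energy lost=9.033
Op 5: CLOSE 2-1: Q_total=4.69, C_total=10.00, V=0.47; Q2=2.35, Q1=2.35; dissipated=1.102
Total dissipated: 14.035 μJ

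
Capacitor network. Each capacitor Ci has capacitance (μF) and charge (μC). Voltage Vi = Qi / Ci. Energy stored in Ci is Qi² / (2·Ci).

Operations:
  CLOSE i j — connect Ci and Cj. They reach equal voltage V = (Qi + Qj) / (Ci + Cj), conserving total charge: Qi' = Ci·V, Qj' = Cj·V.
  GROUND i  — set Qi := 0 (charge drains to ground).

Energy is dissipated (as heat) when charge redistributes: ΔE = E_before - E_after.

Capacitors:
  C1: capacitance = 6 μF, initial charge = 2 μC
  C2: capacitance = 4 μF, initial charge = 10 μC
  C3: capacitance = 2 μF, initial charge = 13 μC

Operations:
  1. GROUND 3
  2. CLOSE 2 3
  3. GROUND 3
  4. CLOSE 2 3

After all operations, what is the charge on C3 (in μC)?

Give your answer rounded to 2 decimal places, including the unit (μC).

Initial: C1(6μF, Q=2μC, V=0.33V), C2(4μF, Q=10μC, V=2.50V), C3(2μF, Q=13μC, V=6.50V)
Op 1: GROUND 3: Q3=0; energy lost=42.250
Op 2: CLOSE 2-3: Q_total=10.00, C_total=6.00, V=1.67; Q2=6.67, Q3=3.33; dissipated=4.167
Op 3: GROUND 3: Q3=0; energy lost=2.778
Op 4: CLOSE 2-3: Q_total=6.67, C_total=6.00, V=1.11; Q2=4.44, Q3=2.22; dissipated=1.852
Final charges: Q1=2.00, Q2=4.44, Q3=2.22

Answer: 2.22 μC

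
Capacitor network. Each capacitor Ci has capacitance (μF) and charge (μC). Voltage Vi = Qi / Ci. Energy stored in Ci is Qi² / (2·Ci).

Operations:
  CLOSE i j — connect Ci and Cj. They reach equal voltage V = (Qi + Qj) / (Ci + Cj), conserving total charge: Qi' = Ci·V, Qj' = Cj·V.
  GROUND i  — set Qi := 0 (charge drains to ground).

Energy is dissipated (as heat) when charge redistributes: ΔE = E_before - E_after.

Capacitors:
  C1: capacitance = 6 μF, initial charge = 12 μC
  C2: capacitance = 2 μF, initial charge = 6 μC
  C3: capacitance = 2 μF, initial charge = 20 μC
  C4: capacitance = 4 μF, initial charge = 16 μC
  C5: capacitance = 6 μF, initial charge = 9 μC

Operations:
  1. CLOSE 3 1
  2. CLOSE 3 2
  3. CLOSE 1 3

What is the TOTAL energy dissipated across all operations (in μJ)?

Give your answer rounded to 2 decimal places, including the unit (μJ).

Answer: 48.69 μJ

Derivation:
Initial: C1(6μF, Q=12μC, V=2.00V), C2(2μF, Q=6μC, V=3.00V), C3(2μF, Q=20μC, V=10.00V), C4(4μF, Q=16μC, V=4.00V), C5(6μF, Q=9μC, V=1.50V)
Op 1: CLOSE 3-1: Q_total=32.00, C_total=8.00, V=4.00; Q3=8.00, Q1=24.00; dissipated=48.000
Op 2: CLOSE 3-2: Q_total=14.00, C_total=4.00, V=3.50; Q3=7.00, Q2=7.00; dissipated=0.500
Op 3: CLOSE 1-3: Q_total=31.00, C_total=8.00, V=3.88; Q1=23.25, Q3=7.75; dissipated=0.188
Total dissipated: 48.688 μJ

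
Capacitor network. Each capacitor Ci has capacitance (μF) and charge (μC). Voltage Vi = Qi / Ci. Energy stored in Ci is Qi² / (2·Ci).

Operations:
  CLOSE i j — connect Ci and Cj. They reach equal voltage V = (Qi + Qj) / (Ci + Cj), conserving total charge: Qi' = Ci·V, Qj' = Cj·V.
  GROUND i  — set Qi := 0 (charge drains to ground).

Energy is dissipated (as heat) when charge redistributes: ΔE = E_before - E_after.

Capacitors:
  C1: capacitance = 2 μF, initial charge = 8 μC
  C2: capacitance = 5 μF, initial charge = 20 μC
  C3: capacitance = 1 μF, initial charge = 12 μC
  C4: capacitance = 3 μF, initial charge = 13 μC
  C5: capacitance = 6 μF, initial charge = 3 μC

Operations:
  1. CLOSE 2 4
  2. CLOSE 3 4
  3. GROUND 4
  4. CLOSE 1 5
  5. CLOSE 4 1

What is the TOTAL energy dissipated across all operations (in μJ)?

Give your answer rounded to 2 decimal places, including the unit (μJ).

Answer: 89.38 μJ

Derivation:
Initial: C1(2μF, Q=8μC, V=4.00V), C2(5μF, Q=20μC, V=4.00V), C3(1μF, Q=12μC, V=12.00V), C4(3μF, Q=13μC, V=4.33V), C5(6μF, Q=3μC, V=0.50V)
Op 1: CLOSE 2-4: Q_total=33.00, C_total=8.00, V=4.12; Q2=20.62, Q4=12.38; dissipated=0.104
Op 2: CLOSE 3-4: Q_total=24.38, C_total=4.00, V=6.09; Q3=6.09, Q4=18.28; dissipated=23.256
Op 3: GROUND 4: Q4=0; energy lost=55.701
Op 4: CLOSE 1-5: Q_total=11.00, C_total=8.00, V=1.38; Q1=2.75, Q5=8.25; dissipated=9.188
Op 5: CLOSE 4-1: Q_total=2.75, C_total=5.00, V=0.55; Q4=1.65, Q1=1.10; dissipated=1.134
Total dissipated: 89.383 μJ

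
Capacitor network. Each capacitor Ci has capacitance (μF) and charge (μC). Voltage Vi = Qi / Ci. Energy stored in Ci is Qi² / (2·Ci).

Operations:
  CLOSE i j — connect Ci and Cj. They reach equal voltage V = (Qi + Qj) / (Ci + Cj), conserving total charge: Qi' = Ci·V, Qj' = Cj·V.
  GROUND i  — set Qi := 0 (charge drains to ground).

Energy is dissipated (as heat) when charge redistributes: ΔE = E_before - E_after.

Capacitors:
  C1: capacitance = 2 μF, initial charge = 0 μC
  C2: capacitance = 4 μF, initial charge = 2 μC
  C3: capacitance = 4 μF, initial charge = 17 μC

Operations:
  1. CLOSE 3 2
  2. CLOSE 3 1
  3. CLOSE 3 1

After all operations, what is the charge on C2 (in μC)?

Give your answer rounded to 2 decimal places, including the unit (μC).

Answer: 9.50 μC

Derivation:
Initial: C1(2μF, Q=0μC, V=0.00V), C2(4μF, Q=2μC, V=0.50V), C3(4μF, Q=17μC, V=4.25V)
Op 1: CLOSE 3-2: Q_total=19.00, C_total=8.00, V=2.38; Q3=9.50, Q2=9.50; dissipated=14.062
Op 2: CLOSE 3-1: Q_total=9.50, C_total=6.00, V=1.58; Q3=6.33, Q1=3.17; dissipated=3.760
Op 3: CLOSE 3-1: Q_total=9.50, C_total=6.00, V=1.58; Q3=6.33, Q1=3.17; dissipated=0.000
Final charges: Q1=3.17, Q2=9.50, Q3=6.33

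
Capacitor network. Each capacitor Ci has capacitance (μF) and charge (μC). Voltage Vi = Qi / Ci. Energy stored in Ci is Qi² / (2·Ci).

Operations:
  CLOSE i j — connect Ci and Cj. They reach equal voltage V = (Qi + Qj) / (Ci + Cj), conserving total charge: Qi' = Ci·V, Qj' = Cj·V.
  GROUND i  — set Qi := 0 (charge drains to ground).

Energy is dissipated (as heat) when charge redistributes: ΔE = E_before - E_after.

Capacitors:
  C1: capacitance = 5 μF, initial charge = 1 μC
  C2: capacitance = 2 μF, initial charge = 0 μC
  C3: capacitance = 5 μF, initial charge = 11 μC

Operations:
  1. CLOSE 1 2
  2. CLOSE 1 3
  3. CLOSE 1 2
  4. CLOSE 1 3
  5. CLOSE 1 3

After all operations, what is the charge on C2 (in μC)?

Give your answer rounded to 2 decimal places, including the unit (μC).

Initial: C1(5μF, Q=1μC, V=0.20V), C2(2μF, Q=0μC, V=0.00V), C3(5μF, Q=11μC, V=2.20V)
Op 1: CLOSE 1-2: Q_total=1.00, C_total=7.00, V=0.14; Q1=0.71, Q2=0.29; dissipated=0.029
Op 2: CLOSE 1-3: Q_total=11.71, C_total=10.00, V=1.17; Q1=5.86, Q3=5.86; dissipated=5.290
Op 3: CLOSE 1-2: Q_total=6.14, C_total=7.00, V=0.88; Q1=4.39, Q2=1.76; dissipated=0.756
Op 4: CLOSE 1-3: Q_total=10.24, C_total=10.00, V=1.02; Q1=5.12, Q3=5.12; dissipated=0.108
Op 5: CLOSE 1-3: Q_total=10.24, C_total=10.00, V=1.02; Q1=5.12, Q3=5.12; dissipated=0.000
Final charges: Q1=5.12, Q2=1.76, Q3=5.12

Answer: 1.76 μC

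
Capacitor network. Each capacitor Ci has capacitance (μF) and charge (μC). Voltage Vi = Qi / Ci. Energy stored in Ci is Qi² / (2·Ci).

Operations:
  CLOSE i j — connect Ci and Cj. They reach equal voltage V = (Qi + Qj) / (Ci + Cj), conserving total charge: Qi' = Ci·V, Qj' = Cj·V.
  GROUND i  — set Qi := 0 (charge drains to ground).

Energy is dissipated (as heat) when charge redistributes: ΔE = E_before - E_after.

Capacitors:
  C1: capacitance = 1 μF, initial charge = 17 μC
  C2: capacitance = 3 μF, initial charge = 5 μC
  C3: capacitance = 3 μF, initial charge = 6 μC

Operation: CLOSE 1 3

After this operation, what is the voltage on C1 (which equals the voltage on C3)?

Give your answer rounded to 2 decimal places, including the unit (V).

Answer: 5.75 V

Derivation:
Initial: C1(1μF, Q=17μC, V=17.00V), C2(3μF, Q=5μC, V=1.67V), C3(3μF, Q=6μC, V=2.00V)
Op 1: CLOSE 1-3: Q_total=23.00, C_total=4.00, V=5.75; Q1=5.75, Q3=17.25; dissipated=84.375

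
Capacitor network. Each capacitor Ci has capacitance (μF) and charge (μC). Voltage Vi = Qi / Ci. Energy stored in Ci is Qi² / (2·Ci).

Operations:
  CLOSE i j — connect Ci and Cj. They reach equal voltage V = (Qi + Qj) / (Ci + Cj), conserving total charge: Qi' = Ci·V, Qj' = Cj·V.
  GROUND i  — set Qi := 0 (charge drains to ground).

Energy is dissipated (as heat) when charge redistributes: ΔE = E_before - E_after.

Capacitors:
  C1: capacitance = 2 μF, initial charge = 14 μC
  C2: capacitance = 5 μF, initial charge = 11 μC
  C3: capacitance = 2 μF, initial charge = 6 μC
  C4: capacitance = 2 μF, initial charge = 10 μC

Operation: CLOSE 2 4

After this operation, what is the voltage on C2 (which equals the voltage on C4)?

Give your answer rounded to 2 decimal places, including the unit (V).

Initial: C1(2μF, Q=14μC, V=7.00V), C2(5μF, Q=11μC, V=2.20V), C3(2μF, Q=6μC, V=3.00V), C4(2μF, Q=10μC, V=5.00V)
Op 1: CLOSE 2-4: Q_total=21.00, C_total=7.00, V=3.00; Q2=15.00, Q4=6.00; dissipated=5.600

Answer: 3.00 V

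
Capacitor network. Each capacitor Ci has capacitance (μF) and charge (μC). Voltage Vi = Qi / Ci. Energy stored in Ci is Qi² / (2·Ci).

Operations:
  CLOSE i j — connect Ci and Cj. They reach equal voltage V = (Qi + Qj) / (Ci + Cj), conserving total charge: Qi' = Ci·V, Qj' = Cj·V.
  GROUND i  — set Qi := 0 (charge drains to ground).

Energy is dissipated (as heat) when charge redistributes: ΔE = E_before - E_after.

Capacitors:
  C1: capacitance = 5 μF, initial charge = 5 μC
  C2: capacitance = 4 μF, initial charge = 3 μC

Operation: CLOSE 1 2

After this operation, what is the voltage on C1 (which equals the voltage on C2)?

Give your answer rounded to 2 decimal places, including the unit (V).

Answer: 0.89 V

Derivation:
Initial: C1(5μF, Q=5μC, V=1.00V), C2(4μF, Q=3μC, V=0.75V)
Op 1: CLOSE 1-2: Q_total=8.00, C_total=9.00, V=0.89; Q1=4.44, Q2=3.56; dissipated=0.069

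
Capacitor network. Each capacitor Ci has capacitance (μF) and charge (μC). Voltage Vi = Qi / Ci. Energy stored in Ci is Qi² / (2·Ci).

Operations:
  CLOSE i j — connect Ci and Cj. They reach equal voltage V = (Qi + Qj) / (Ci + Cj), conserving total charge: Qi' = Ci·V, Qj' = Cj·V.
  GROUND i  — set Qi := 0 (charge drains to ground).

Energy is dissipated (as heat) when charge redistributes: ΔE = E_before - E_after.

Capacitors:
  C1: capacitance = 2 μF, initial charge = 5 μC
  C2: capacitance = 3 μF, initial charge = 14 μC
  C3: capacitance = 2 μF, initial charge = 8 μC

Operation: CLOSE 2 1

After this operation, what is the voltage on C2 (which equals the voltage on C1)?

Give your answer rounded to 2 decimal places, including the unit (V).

Answer: 3.80 V

Derivation:
Initial: C1(2μF, Q=5μC, V=2.50V), C2(3μF, Q=14μC, V=4.67V), C3(2μF, Q=8μC, V=4.00V)
Op 1: CLOSE 2-1: Q_total=19.00, C_total=5.00, V=3.80; Q2=11.40, Q1=7.60; dissipated=2.817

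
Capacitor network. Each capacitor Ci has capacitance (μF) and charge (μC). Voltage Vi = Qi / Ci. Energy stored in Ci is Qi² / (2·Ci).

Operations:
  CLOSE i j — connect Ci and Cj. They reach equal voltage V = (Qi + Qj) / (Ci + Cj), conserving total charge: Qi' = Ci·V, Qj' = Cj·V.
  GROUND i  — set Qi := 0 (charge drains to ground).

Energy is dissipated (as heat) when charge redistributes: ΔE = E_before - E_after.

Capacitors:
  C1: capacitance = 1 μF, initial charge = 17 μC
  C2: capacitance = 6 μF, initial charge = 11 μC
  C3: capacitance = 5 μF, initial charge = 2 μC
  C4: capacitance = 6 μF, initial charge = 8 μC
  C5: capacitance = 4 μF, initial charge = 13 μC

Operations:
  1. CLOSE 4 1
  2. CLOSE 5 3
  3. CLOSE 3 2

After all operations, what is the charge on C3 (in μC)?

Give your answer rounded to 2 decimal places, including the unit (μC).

Answer: 8.79 μC

Derivation:
Initial: C1(1μF, Q=17μC, V=17.00V), C2(6μF, Q=11μC, V=1.83V), C3(5μF, Q=2μC, V=0.40V), C4(6μF, Q=8μC, V=1.33V), C5(4μF, Q=13μC, V=3.25V)
Op 1: CLOSE 4-1: Q_total=25.00, C_total=7.00, V=3.57; Q4=21.43, Q1=3.57; dissipated=105.190
Op 2: CLOSE 5-3: Q_total=15.00, C_total=9.00, V=1.67; Q5=6.67, Q3=8.33; dissipated=9.025
Op 3: CLOSE 3-2: Q_total=19.33, C_total=11.00, V=1.76; Q3=8.79, Q2=10.55; dissipated=0.038
Final charges: Q1=3.57, Q2=10.55, Q3=8.79, Q4=21.43, Q5=6.67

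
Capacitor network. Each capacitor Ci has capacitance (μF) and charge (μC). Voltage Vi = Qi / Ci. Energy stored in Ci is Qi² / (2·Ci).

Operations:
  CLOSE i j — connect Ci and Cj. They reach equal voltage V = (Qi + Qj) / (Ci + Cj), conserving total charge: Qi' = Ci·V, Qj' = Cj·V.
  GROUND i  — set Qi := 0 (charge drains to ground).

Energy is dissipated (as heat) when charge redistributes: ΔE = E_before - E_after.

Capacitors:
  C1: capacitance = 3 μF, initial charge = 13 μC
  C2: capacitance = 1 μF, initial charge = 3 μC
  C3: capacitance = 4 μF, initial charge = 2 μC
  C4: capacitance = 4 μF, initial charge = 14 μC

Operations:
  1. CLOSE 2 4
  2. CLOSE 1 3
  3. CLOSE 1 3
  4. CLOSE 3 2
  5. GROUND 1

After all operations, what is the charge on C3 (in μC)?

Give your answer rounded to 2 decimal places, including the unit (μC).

Answer: 9.58 μC

Derivation:
Initial: C1(3μF, Q=13μC, V=4.33V), C2(1μF, Q=3μC, V=3.00V), C3(4μF, Q=2μC, V=0.50V), C4(4μF, Q=14μC, V=3.50V)
Op 1: CLOSE 2-4: Q_total=17.00, C_total=5.00, V=3.40; Q2=3.40, Q4=13.60; dissipated=0.100
Op 2: CLOSE 1-3: Q_total=15.00, C_total=7.00, V=2.14; Q1=6.43, Q3=8.57; dissipated=12.595
Op 3: CLOSE 1-3: Q_total=15.00, C_total=7.00, V=2.14; Q1=6.43, Q3=8.57; dissipated=0.000
Op 4: CLOSE 3-2: Q_total=11.97, C_total=5.00, V=2.39; Q3=9.58, Q2=2.39; dissipated=0.632
Op 5: GROUND 1: Q1=0; energy lost=6.888
Final charges: Q1=0.00, Q2=2.39, Q3=9.58, Q4=13.60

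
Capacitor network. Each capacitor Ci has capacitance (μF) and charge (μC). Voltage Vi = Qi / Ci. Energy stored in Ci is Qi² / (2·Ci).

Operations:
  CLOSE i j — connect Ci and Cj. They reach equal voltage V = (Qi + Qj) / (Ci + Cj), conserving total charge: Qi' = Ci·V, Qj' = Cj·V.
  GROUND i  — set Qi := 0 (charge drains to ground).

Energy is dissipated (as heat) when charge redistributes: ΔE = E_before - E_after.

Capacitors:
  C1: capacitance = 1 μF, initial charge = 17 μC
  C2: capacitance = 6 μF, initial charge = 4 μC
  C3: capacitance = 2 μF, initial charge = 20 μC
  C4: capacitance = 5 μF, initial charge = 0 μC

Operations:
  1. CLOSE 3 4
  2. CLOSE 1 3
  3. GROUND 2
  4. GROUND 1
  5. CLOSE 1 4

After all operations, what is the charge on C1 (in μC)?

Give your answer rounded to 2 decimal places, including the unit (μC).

Answer: 2.38 μC

Derivation:
Initial: C1(1μF, Q=17μC, V=17.00V), C2(6μF, Q=4μC, V=0.67V), C3(2μF, Q=20μC, V=10.00V), C4(5μF, Q=0μC, V=0.00V)
Op 1: CLOSE 3-4: Q_total=20.00, C_total=7.00, V=2.86; Q3=5.71, Q4=14.29; dissipated=71.429
Op 2: CLOSE 1-3: Q_total=22.71, C_total=3.00, V=7.57; Q1=7.57, Q3=15.14; dissipated=66.673
Op 3: GROUND 2: Q2=0; energy lost=1.333
Op 4: GROUND 1: Q1=0; energy lost=28.663
Op 5: CLOSE 1-4: Q_total=14.29, C_total=6.00, V=2.38; Q1=2.38, Q4=11.90; dissipated=3.401
Final charges: Q1=2.38, Q2=0.00, Q3=15.14, Q4=11.90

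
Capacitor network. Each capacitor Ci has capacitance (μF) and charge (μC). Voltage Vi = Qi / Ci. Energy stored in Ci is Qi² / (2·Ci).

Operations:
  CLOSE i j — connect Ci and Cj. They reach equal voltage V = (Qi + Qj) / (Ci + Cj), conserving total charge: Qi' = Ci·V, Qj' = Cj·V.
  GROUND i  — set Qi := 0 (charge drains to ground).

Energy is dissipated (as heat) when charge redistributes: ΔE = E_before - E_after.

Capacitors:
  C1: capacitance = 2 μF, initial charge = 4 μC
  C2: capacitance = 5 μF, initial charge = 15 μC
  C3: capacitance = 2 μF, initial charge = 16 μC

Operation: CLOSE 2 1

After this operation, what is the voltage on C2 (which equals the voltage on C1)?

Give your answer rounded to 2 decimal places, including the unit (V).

Answer: 2.71 V

Derivation:
Initial: C1(2μF, Q=4μC, V=2.00V), C2(5μF, Q=15μC, V=3.00V), C3(2μF, Q=16μC, V=8.00V)
Op 1: CLOSE 2-1: Q_total=19.00, C_total=7.00, V=2.71; Q2=13.57, Q1=5.43; dissipated=0.714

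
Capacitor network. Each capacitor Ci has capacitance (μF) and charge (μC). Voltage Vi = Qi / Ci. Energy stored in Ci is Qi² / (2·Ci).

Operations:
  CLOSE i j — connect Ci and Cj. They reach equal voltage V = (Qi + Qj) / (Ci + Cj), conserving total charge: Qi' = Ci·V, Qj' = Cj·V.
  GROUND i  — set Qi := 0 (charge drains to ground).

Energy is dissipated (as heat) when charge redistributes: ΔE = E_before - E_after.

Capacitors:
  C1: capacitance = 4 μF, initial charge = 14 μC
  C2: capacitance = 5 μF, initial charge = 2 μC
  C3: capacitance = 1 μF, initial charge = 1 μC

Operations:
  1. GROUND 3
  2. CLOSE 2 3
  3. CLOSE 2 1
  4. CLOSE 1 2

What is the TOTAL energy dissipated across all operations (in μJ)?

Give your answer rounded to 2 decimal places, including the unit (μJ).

Initial: C1(4μF, Q=14μC, V=3.50V), C2(5μF, Q=2μC, V=0.40V), C3(1μF, Q=1μC, V=1.00V)
Op 1: GROUND 3: Q3=0; energy lost=0.500
Op 2: CLOSE 2-3: Q_total=2.00, C_total=6.00, V=0.33; Q2=1.67, Q3=0.33; dissipated=0.067
Op 3: CLOSE 2-1: Q_total=15.67, C_total=9.00, V=1.74; Q2=8.70, Q1=6.96; dissipated=11.142
Op 4: CLOSE 1-2: Q_total=15.67, C_total=9.00, V=1.74; Q1=6.96, Q2=8.70; dissipated=0.000
Total dissipated: 11.709 μJ

Answer: 11.71 μJ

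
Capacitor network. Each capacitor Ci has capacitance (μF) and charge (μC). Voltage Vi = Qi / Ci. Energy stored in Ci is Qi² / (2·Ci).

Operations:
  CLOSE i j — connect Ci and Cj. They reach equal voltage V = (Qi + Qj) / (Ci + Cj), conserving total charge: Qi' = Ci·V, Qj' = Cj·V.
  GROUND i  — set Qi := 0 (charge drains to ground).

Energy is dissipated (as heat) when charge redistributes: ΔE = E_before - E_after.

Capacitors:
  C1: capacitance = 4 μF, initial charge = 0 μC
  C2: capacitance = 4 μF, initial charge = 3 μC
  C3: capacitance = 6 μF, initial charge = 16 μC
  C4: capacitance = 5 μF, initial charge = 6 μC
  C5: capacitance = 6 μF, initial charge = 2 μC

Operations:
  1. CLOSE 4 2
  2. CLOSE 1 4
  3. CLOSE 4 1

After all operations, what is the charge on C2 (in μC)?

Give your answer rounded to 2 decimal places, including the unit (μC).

Initial: C1(4μF, Q=0μC, V=0.00V), C2(4μF, Q=3μC, V=0.75V), C3(6μF, Q=16μC, V=2.67V), C4(5μF, Q=6μC, V=1.20V), C5(6μF, Q=2μC, V=0.33V)
Op 1: CLOSE 4-2: Q_total=9.00, C_total=9.00, V=1.00; Q4=5.00, Q2=4.00; dissipated=0.225
Op 2: CLOSE 1-4: Q_total=5.00, C_total=9.00, V=0.56; Q1=2.22, Q4=2.78; dissipated=1.111
Op 3: CLOSE 4-1: Q_total=5.00, C_total=9.00, V=0.56; Q4=2.78, Q1=2.22; dissipated=0.000
Final charges: Q1=2.22, Q2=4.00, Q3=16.00, Q4=2.78, Q5=2.00

Answer: 4.00 μC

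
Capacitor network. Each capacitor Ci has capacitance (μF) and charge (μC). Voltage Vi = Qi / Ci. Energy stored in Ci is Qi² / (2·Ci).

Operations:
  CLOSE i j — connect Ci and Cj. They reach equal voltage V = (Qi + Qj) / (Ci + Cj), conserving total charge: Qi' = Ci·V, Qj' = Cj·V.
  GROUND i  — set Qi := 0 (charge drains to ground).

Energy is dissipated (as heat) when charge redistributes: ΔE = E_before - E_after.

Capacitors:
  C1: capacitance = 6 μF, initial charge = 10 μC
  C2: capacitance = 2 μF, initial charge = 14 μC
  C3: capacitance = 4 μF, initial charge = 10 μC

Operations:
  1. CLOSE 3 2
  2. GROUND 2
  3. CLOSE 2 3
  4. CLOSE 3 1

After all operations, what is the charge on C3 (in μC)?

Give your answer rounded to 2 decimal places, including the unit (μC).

Answer: 8.27 μC

Derivation:
Initial: C1(6μF, Q=10μC, V=1.67V), C2(2μF, Q=14μC, V=7.00V), C3(4μF, Q=10μC, V=2.50V)
Op 1: CLOSE 3-2: Q_total=24.00, C_total=6.00, V=4.00; Q3=16.00, Q2=8.00; dissipated=13.500
Op 2: GROUND 2: Q2=0; energy lost=16.000
Op 3: CLOSE 2-3: Q_total=16.00, C_total=6.00, V=2.67; Q2=5.33, Q3=10.67; dissipated=10.667
Op 4: CLOSE 3-1: Q_total=20.67, C_total=10.00, V=2.07; Q3=8.27, Q1=12.40; dissipated=1.200
Final charges: Q1=12.40, Q2=5.33, Q3=8.27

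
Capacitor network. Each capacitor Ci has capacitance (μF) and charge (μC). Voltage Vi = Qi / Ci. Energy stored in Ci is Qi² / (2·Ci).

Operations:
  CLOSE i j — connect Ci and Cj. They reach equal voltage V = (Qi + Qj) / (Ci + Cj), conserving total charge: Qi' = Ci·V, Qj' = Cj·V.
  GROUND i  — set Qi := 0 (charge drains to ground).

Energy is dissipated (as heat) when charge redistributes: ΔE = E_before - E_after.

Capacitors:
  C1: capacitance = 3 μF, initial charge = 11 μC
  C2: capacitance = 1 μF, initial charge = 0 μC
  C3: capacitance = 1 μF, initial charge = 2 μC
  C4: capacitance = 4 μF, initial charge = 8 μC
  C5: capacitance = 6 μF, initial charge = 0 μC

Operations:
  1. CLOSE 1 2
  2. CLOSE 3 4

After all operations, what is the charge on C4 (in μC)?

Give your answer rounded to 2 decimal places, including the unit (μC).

Answer: 8.00 μC

Derivation:
Initial: C1(3μF, Q=11μC, V=3.67V), C2(1μF, Q=0μC, V=0.00V), C3(1μF, Q=2μC, V=2.00V), C4(4μF, Q=8μC, V=2.00V), C5(6μF, Q=0μC, V=0.00V)
Op 1: CLOSE 1-2: Q_total=11.00, C_total=4.00, V=2.75; Q1=8.25, Q2=2.75; dissipated=5.042
Op 2: CLOSE 3-4: Q_total=10.00, C_total=5.00, V=2.00; Q3=2.00, Q4=8.00; dissipated=0.000
Final charges: Q1=8.25, Q2=2.75, Q3=2.00, Q4=8.00, Q5=0.00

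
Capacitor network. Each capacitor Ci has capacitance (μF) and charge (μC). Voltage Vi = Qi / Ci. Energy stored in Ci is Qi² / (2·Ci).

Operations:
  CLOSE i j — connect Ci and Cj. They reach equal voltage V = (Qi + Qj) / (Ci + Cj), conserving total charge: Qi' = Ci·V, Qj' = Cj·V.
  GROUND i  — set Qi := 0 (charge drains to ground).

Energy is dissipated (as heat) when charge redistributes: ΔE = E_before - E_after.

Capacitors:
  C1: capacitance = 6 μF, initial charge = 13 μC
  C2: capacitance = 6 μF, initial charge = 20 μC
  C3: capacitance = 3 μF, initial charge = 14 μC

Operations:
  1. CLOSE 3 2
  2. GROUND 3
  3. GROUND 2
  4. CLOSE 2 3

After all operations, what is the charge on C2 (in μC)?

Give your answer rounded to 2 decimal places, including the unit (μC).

Answer: 0.00 μC

Derivation:
Initial: C1(6μF, Q=13μC, V=2.17V), C2(6μF, Q=20μC, V=3.33V), C3(3μF, Q=14μC, V=4.67V)
Op 1: CLOSE 3-2: Q_total=34.00, C_total=9.00, V=3.78; Q3=11.33, Q2=22.67; dissipated=1.778
Op 2: GROUND 3: Q3=0; energy lost=21.407
Op 3: GROUND 2: Q2=0; energy lost=42.815
Op 4: CLOSE 2-3: Q_total=0.00, C_total=9.00, V=0.00; Q2=0.00, Q3=0.00; dissipated=0.000
Final charges: Q1=13.00, Q2=0.00, Q3=0.00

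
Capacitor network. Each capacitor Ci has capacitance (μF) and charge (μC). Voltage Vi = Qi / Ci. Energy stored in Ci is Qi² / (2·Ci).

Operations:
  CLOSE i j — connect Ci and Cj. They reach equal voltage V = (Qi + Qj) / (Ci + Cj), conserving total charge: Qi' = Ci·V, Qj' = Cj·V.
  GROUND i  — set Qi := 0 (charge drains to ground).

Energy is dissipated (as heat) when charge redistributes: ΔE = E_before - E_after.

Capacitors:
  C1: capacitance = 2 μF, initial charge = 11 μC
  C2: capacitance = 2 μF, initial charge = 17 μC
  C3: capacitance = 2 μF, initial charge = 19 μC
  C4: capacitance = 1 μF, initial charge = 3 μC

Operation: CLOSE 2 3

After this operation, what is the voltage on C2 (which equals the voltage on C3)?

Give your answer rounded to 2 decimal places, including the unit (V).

Answer: 9.00 V

Derivation:
Initial: C1(2μF, Q=11μC, V=5.50V), C2(2μF, Q=17μC, V=8.50V), C3(2μF, Q=19μC, V=9.50V), C4(1μF, Q=3μC, V=3.00V)
Op 1: CLOSE 2-3: Q_total=36.00, C_total=4.00, V=9.00; Q2=18.00, Q3=18.00; dissipated=0.500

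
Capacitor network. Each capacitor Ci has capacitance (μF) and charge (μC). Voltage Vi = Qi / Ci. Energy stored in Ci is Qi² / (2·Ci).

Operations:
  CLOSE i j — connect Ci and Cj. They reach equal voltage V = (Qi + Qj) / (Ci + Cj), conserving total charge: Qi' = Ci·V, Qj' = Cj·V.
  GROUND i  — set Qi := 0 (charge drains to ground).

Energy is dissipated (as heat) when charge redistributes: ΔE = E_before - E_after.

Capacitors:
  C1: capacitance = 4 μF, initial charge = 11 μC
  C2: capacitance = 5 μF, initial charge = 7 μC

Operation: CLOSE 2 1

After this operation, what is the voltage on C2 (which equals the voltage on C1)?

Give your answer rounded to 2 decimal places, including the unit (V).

Initial: C1(4μF, Q=11μC, V=2.75V), C2(5μF, Q=7μC, V=1.40V)
Op 1: CLOSE 2-1: Q_total=18.00, C_total=9.00, V=2.00; Q2=10.00, Q1=8.00; dissipated=2.025

Answer: 2.00 V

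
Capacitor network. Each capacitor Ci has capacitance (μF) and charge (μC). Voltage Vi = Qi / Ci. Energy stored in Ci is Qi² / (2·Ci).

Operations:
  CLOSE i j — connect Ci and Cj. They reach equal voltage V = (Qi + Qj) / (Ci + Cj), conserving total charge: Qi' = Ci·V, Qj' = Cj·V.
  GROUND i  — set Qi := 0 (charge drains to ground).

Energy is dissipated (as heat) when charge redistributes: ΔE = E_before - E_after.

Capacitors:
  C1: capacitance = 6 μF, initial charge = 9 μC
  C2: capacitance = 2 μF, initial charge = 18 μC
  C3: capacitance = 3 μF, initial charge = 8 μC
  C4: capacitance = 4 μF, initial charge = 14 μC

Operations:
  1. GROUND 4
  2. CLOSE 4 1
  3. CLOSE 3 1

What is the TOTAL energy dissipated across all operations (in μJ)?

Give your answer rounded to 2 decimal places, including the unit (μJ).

Initial: C1(6μF, Q=9μC, V=1.50V), C2(2μF, Q=18μC, V=9.00V), C3(3μF, Q=8μC, V=2.67V), C4(4μF, Q=14μC, V=3.50V)
Op 1: GROUND 4: Q4=0; energy lost=24.500
Op 2: CLOSE 4-1: Q_total=9.00, C_total=10.00, V=0.90; Q4=3.60, Q1=5.40; dissipated=2.700
Op 3: CLOSE 3-1: Q_total=13.40, C_total=9.00, V=1.49; Q3=4.47, Q1=8.93; dissipated=3.121
Total dissipated: 30.321 μJ

Answer: 30.32 μJ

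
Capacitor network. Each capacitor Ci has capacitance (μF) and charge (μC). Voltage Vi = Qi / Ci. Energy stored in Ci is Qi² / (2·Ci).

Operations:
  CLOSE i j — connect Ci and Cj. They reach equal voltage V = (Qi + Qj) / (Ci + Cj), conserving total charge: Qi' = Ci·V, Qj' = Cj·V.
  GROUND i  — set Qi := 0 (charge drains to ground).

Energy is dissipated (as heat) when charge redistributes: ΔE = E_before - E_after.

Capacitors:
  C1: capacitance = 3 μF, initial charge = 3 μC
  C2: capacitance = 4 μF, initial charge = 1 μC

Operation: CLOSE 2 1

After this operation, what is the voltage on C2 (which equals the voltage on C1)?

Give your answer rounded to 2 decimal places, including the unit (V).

Answer: 0.57 V

Derivation:
Initial: C1(3μF, Q=3μC, V=1.00V), C2(4μF, Q=1μC, V=0.25V)
Op 1: CLOSE 2-1: Q_total=4.00, C_total=7.00, V=0.57; Q2=2.29, Q1=1.71; dissipated=0.482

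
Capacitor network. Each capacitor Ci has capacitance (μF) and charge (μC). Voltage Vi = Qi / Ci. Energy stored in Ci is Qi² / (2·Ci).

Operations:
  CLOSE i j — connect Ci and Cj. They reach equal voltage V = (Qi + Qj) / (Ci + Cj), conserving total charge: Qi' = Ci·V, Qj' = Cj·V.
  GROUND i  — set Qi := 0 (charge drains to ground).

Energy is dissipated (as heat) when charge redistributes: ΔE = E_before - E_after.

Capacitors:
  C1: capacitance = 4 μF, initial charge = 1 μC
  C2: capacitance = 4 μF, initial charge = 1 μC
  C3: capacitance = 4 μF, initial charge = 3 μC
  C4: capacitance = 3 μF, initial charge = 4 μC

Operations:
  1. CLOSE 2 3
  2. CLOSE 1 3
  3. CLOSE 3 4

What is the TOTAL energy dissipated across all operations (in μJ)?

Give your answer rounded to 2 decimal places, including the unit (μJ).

Initial: C1(4μF, Q=1μC, V=0.25V), C2(4μF, Q=1μC, V=0.25V), C3(4μF, Q=3μC, V=0.75V), C4(3μF, Q=4μC, V=1.33V)
Op 1: CLOSE 2-3: Q_total=4.00, C_total=8.00, V=0.50; Q2=2.00, Q3=2.00; dissipated=0.250
Op 2: CLOSE 1-3: Q_total=3.00, C_total=8.00, V=0.38; Q1=1.50, Q3=1.50; dissipated=0.062
Op 3: CLOSE 3-4: Q_total=5.50, C_total=7.00, V=0.79; Q3=3.14, Q4=2.36; dissipated=0.787
Total dissipated: 1.100 μJ

Answer: 1.10 μJ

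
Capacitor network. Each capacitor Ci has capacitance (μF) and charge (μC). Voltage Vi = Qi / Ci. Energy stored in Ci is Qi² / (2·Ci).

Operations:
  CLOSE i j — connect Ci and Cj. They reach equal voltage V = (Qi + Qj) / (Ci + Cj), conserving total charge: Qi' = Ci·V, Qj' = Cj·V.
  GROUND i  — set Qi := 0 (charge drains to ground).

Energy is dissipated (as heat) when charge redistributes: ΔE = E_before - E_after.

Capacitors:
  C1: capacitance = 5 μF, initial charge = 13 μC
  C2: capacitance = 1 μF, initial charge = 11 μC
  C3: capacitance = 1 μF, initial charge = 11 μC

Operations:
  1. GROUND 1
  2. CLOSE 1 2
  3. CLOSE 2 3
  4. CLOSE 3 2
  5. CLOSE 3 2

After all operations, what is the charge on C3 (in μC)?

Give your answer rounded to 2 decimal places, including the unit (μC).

Answer: 6.42 μC

Derivation:
Initial: C1(5μF, Q=13μC, V=2.60V), C2(1μF, Q=11μC, V=11.00V), C3(1μF, Q=11μC, V=11.00V)
Op 1: GROUND 1: Q1=0; energy lost=16.900
Op 2: CLOSE 1-2: Q_total=11.00, C_total=6.00, V=1.83; Q1=9.17, Q2=1.83; dissipated=50.417
Op 3: CLOSE 2-3: Q_total=12.83, C_total=2.00, V=6.42; Q2=6.42, Q3=6.42; dissipated=21.007
Op 4: CLOSE 3-2: Q_total=12.83, C_total=2.00, V=6.42; Q3=6.42, Q2=6.42; dissipated=0.000
Op 5: CLOSE 3-2: Q_total=12.83, C_total=2.00, V=6.42; Q3=6.42, Q2=6.42; dissipated=0.000
Final charges: Q1=9.17, Q2=6.42, Q3=6.42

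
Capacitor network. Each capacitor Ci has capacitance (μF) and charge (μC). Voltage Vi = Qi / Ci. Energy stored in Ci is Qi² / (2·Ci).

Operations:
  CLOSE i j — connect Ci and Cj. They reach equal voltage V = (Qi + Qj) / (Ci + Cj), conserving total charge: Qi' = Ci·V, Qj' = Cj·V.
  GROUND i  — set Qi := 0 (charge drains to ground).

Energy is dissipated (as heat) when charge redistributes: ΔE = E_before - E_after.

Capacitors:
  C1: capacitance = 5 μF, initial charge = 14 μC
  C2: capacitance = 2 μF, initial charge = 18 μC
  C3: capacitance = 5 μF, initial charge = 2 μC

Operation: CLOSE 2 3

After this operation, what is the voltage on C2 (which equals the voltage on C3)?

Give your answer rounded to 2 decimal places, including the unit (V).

Initial: C1(5μF, Q=14μC, V=2.80V), C2(2μF, Q=18μC, V=9.00V), C3(5μF, Q=2μC, V=0.40V)
Op 1: CLOSE 2-3: Q_total=20.00, C_total=7.00, V=2.86; Q2=5.71, Q3=14.29; dissipated=52.829

Answer: 2.86 V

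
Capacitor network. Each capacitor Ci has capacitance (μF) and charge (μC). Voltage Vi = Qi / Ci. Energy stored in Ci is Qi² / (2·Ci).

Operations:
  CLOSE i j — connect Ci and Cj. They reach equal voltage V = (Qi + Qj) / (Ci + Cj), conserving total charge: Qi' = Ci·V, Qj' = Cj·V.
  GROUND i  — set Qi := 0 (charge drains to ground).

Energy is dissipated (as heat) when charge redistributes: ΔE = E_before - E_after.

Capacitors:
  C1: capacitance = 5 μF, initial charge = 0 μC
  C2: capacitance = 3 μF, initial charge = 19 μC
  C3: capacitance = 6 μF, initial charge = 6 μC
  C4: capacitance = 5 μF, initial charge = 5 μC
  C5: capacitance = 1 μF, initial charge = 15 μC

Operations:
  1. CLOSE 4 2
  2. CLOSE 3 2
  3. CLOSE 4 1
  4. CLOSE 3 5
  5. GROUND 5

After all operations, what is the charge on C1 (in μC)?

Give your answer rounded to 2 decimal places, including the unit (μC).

Answer: 7.50 μC

Derivation:
Initial: C1(5μF, Q=0μC, V=0.00V), C2(3μF, Q=19μC, V=6.33V), C3(6μF, Q=6μC, V=1.00V), C4(5μF, Q=5μC, V=1.00V), C5(1μF, Q=15μC, V=15.00V)
Op 1: CLOSE 4-2: Q_total=24.00, C_total=8.00, V=3.00; Q4=15.00, Q2=9.00; dissipated=26.667
Op 2: CLOSE 3-2: Q_total=15.00, C_total=9.00, V=1.67; Q3=10.00, Q2=5.00; dissipated=4.000
Op 3: CLOSE 4-1: Q_total=15.00, C_total=10.00, V=1.50; Q4=7.50, Q1=7.50; dissipated=11.250
Op 4: CLOSE 3-5: Q_total=25.00, C_total=7.00, V=3.57; Q3=21.43, Q5=3.57; dissipated=76.190
Op 5: GROUND 5: Q5=0; energy lost=6.378
Final charges: Q1=7.50, Q2=5.00, Q3=21.43, Q4=7.50, Q5=0.00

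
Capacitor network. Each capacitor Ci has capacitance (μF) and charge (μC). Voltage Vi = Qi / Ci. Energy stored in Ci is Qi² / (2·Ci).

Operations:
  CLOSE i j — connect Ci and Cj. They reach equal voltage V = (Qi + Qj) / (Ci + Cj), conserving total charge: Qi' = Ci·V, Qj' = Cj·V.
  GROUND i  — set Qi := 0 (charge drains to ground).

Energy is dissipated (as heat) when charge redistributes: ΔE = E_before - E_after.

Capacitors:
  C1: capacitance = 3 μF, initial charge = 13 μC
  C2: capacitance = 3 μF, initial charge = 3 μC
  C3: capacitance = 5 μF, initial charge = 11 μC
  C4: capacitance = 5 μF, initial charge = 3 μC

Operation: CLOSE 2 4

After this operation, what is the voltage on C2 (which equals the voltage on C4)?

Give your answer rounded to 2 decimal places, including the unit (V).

Initial: C1(3μF, Q=13μC, V=4.33V), C2(3μF, Q=3μC, V=1.00V), C3(5μF, Q=11μC, V=2.20V), C4(5μF, Q=3μC, V=0.60V)
Op 1: CLOSE 2-4: Q_total=6.00, C_total=8.00, V=0.75; Q2=2.25, Q4=3.75; dissipated=0.150

Answer: 0.75 V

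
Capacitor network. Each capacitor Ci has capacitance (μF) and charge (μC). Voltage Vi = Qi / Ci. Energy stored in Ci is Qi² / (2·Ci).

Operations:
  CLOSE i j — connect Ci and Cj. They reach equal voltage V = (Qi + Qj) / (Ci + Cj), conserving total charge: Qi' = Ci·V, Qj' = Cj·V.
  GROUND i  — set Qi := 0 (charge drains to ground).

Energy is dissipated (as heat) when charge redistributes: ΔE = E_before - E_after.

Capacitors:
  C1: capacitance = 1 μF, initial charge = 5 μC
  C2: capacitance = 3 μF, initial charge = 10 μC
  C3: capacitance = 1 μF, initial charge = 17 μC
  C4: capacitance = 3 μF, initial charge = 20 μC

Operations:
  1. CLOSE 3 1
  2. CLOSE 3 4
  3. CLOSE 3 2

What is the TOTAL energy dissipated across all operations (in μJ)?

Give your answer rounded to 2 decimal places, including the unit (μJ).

Initial: C1(1μF, Q=5μC, V=5.00V), C2(3μF, Q=10μC, V=3.33V), C3(1μF, Q=17μC, V=17.00V), C4(3μF, Q=20μC, V=6.67V)
Op 1: CLOSE 3-1: Q_total=22.00, C_total=2.00, V=11.00; Q3=11.00, Q1=11.00; dissipated=36.000
Op 2: CLOSE 3-4: Q_total=31.00, C_total=4.00, V=7.75; Q3=7.75, Q4=23.25; dissipated=7.042
Op 3: CLOSE 3-2: Q_total=17.75, C_total=4.00, V=4.44; Q3=4.44, Q2=13.31; dissipated=7.315
Total dissipated: 50.357 μJ

Answer: 50.36 μJ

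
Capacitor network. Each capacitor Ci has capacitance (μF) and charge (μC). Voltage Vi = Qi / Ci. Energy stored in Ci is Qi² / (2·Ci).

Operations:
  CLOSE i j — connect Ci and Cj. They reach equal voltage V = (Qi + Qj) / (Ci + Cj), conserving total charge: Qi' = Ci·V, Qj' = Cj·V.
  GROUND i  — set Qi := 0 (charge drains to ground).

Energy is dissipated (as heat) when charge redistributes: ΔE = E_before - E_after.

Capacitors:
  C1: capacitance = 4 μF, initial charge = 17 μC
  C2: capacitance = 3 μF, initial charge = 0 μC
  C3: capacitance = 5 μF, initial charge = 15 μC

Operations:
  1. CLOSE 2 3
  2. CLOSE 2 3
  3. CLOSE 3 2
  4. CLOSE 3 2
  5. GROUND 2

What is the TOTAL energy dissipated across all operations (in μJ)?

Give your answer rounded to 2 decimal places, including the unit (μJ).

Answer: 13.71 μJ

Derivation:
Initial: C1(4μF, Q=17μC, V=4.25V), C2(3μF, Q=0μC, V=0.00V), C3(5μF, Q=15μC, V=3.00V)
Op 1: CLOSE 2-3: Q_total=15.00, C_total=8.00, V=1.88; Q2=5.62, Q3=9.38; dissipated=8.438
Op 2: CLOSE 2-3: Q_total=15.00, C_total=8.00, V=1.88; Q2=5.62, Q3=9.38; dissipated=0.000
Op 3: CLOSE 3-2: Q_total=15.00, C_total=8.00, V=1.88; Q3=9.38, Q2=5.62; dissipated=0.000
Op 4: CLOSE 3-2: Q_total=15.00, C_total=8.00, V=1.88; Q3=9.38, Q2=5.62; dissipated=0.000
Op 5: GROUND 2: Q2=0; energy lost=5.273
Total dissipated: 13.711 μJ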